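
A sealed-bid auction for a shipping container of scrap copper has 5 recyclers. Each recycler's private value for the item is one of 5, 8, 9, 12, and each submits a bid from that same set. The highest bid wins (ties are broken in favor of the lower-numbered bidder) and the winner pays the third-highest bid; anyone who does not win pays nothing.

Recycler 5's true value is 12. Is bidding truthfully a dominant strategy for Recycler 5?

Yes

Check each profile of the others' bids and compare truth against every alternative bid.
Others bid (5, 5, 5, 9): truth gives 7, best alternative gives 0.
Others bid (5, 5, 9, 5): truth gives 7, best alternative gives 0.
Others bid (5, 9, 5, 5): truth gives 7, best alternative gives 0.
Others bid (9, 5, 5, 5): truth gives 7, best alternative gives 0.
Others bid (5, 5, 8, 9): truth gives 4, best alternative gives 0.
Others bid (5, 5, 9, 8): truth gives 4, best alternative gives 0.
(Remaining 250 profiles checked similarly; truth is weakly best in each.)
In every case the truthful bid is at least as good as any alternative, so it is a dominant strategy.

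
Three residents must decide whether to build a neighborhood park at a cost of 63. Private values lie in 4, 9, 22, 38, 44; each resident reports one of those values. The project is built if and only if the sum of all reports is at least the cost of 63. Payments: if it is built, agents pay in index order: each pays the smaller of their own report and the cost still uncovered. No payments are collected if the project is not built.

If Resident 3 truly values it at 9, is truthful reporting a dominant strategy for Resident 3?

Check each profile of the others' reports and compare truth against every alternative report.
Others report (22, 44): truth gives 9, best alternative gives 9.
Others report (38, 38): truth gives 9, best alternative gives 9.
Others report (38, 44): truth gives 9, best alternative gives 9.
Others report (44, 22): truth gives 9, best alternative gives 9.
Others report (44, 38): truth gives 9, best alternative gives 9.
Others report (44, 44): truth gives 9, best alternative gives 9.
(Remaining 19 profiles checked similarly; truth is weakly best in each.)
In every case the truthful report is at least as good as any alternative, so it is a dominant strategy.

Yes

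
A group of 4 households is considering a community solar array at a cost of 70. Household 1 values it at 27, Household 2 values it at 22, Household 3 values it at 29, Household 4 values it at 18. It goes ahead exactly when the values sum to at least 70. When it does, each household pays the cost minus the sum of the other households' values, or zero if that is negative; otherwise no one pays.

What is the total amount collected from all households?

4

Total value 96 ≥ cost 70, so it is built.
Household 1: others sum to 69; max(0, 70 - 69) = 1.
Household 2: others sum to 74; max(0, 70 - 74) = 0.
Household 3: others sum to 67; max(0, 70 - 67) = 3.
Household 4: others sum to 78; max(0, 70 - 78) = 0.
Total collected = 1 + 0 + 3 + 0 = 4.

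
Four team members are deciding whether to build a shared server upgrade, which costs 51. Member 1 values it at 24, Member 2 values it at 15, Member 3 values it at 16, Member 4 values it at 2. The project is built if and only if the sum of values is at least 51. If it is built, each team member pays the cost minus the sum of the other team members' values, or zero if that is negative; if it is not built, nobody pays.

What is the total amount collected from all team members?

37

Total value 57 ≥ cost 51, so it is built.
Member 1: others sum to 33; max(0, 51 - 33) = 18.
Member 2: others sum to 42; max(0, 51 - 42) = 9.
Member 3: others sum to 41; max(0, 51 - 41) = 10.
Member 4: others sum to 55; max(0, 51 - 55) = 0.
Total collected = 18 + 9 + 10 + 0 = 37.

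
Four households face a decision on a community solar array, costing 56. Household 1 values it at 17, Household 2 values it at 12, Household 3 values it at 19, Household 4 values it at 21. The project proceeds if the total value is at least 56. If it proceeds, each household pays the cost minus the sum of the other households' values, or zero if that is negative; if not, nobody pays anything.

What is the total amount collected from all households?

Total value 69 ≥ cost 56, so it is built.
Household 1: others sum to 52; max(0, 56 - 52) = 4.
Household 2: others sum to 57; max(0, 56 - 57) = 0.
Household 3: others sum to 50; max(0, 56 - 50) = 6.
Household 4: others sum to 48; max(0, 56 - 48) = 8.
Total collected = 4 + 0 + 6 + 8 = 18.

18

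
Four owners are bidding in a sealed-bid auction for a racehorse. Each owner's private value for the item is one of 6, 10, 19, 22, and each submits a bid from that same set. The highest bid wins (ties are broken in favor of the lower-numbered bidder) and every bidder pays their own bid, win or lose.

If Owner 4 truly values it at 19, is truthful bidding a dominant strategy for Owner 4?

No

Consider the case where Owner 1 bids 6, Owner 2 bids 6 and Owner 3 bids 6.
Truthful bid 19: wins, pays 19, utility 19 - 19 = 0.
Bid 10 instead: wins, pays 10, utility 19 - 10 = 9.
Since 9 > 0, bidding 10 is strictly better here, so truthful bidding is not dominant.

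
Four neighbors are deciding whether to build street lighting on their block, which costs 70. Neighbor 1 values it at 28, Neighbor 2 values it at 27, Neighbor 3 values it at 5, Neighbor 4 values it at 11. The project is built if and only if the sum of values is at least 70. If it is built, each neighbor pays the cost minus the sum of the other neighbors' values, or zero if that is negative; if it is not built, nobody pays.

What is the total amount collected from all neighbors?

67

Total value 71 ≥ cost 70, so it is built.
Neighbor 1: others sum to 43; max(0, 70 - 43) = 27.
Neighbor 2: others sum to 44; max(0, 70 - 44) = 26.
Neighbor 3: others sum to 66; max(0, 70 - 66) = 4.
Neighbor 4: others sum to 60; max(0, 70 - 60) = 10.
Total collected = 27 + 26 + 4 + 10 = 67.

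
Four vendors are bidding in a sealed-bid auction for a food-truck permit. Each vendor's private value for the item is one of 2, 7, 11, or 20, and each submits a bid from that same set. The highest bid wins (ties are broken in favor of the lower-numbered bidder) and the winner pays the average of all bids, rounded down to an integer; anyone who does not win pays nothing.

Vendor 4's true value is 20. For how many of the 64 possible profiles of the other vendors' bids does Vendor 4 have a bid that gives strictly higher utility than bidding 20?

Others bid (2, 2, 2): truth gives 14; bid 7 gives 17 > 14. Violating.
Others bid (2, 2, 7): truth gives 13; bid 11 gives 15 > 13. Violating.
Others bid (2, 7, 2): truth gives 13; bid 11 gives 15 > 13. Violating.
Others bid (2, 7, 7): truth gives 11; bid 11 gives 14 > 11. Violating.
Others bid (2, 2, 11): truth gives 12; no alternative beats it.
Others bid (2, 2, 20): truth gives 0; no alternative beats it.
(Checking all 64 profiles: 8 have a profitable deviation, 56 do not.)

8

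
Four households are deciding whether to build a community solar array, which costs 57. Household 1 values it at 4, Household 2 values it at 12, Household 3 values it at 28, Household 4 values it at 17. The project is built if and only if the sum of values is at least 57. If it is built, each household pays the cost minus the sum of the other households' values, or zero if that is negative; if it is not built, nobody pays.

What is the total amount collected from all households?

45

Total value 61 ≥ cost 57, so it is built.
Household 1: others sum to 57; max(0, 57 - 57) = 0.
Household 2: others sum to 49; max(0, 57 - 49) = 8.
Household 3: others sum to 33; max(0, 57 - 33) = 24.
Household 4: others sum to 44; max(0, 57 - 44) = 13.
Total collected = 0 + 8 + 24 + 13 = 45.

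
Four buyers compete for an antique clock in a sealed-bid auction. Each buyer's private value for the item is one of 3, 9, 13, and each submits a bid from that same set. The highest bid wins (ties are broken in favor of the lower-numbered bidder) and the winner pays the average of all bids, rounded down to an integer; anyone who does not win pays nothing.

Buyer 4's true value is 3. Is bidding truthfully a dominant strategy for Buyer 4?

Check each profile of the others' bids and compare truth against every alternative bid.
Others bid (3, 3, 3): truth gives 0, best alternative gives -1.
Others bid (3, 3, 9): truth gives 0, best alternative gives 0.
Others bid (3, 3, 13): truth gives 0, best alternative gives 0.
Others bid (3, 9, 3): truth gives 0, best alternative gives 0.
Others bid (3, 9, 9): truth gives 0, best alternative gives 0.
Others bid (3, 9, 13): truth gives 0, best alternative gives 0.
(Remaining 21 profiles checked similarly; truth is weakly best in each.)
In every case the truthful bid is at least as good as any alternative, so it is a dominant strategy.

Yes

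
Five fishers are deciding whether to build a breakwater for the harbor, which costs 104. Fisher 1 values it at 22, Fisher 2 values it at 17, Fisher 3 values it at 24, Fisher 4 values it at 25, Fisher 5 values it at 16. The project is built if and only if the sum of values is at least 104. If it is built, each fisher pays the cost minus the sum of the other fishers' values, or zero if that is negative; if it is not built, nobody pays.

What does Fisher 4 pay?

Total value 104 ≥ cost 104, so the project is built.
The other fishers' values sum to 79.
Cost minus that sum is 104 - 79 = 25.

25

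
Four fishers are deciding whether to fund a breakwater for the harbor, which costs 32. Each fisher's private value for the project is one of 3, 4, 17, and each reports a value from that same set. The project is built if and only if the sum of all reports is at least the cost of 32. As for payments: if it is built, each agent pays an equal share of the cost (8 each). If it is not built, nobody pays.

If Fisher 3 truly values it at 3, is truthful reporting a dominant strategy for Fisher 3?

Check each profile of the others' reports and compare truth against every alternative report.
Others report (3, 17, 17): truth gives -5, best alternative gives -5.
Others report (4, 17, 17): truth gives -5, best alternative gives -5.
Others report (17, 3, 17): truth gives -5, best alternative gives -5.
Others report (17, 4, 17): truth gives -5, best alternative gives -5.
Others report (17, 17, 3): truth gives -5, best alternative gives -5.
Others report (17, 17, 4): truth gives -5, best alternative gives -5.
(Remaining 21 profiles checked similarly; truth is weakly best in each.)
In every case the truthful report is at least as good as any alternative, so it is a dominant strategy.

Yes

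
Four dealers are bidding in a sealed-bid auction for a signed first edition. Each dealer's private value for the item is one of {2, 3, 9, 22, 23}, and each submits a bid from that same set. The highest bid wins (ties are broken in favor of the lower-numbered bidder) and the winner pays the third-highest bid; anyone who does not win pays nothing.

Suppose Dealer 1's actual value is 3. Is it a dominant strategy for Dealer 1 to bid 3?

Consider the case where Dealer 2 bids 2, Dealer 3 bids 2 and Dealer 4 bids 9.
Truthful bid 3: loses, pays 0, utility 0.
Bid 9 instead: wins, pays 2, utility 3 - 2 = 1.
Since 1 > 0, bidding 9 is strictly better here, so truthful bidding is not dominant.

No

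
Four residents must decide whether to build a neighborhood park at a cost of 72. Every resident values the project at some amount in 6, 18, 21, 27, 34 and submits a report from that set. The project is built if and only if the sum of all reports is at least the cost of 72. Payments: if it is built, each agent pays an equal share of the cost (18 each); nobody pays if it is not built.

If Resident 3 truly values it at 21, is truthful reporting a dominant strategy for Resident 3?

Consider the case where Resident 1 reports 6, Resident 2 reports 6 and Resident 4 reports 27.
Truthful report 21: project not built, utility 0.
Report 34 instead: project built, pays 18, utility 21 - 18 = 3.
Since 3 > 0, reporting 34 is strictly better here, so truthful reporting is not dominant.

No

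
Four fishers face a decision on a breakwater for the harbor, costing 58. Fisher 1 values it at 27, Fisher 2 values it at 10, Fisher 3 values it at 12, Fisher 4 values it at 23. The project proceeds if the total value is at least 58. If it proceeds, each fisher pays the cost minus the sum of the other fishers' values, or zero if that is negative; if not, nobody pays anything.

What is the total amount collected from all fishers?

22

Total value 72 ≥ cost 58, so it is built.
Fisher 1: others sum to 45; max(0, 58 - 45) = 13.
Fisher 2: others sum to 62; max(0, 58 - 62) = 0.
Fisher 3: others sum to 60; max(0, 58 - 60) = 0.
Fisher 4: others sum to 49; max(0, 58 - 49) = 9.
Total collected = 13 + 0 + 0 + 9 = 22.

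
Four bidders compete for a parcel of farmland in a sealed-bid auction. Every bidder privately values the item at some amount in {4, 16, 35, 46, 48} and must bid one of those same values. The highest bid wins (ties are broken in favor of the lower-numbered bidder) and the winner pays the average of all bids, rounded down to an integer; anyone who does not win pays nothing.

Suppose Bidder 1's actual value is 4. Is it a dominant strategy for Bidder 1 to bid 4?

Check each profile of the others' bids and compare truth against every alternative bid.
Others bid (16, 16, 16): truth gives 0, best alternative gives -12.
Others bid (4, 16, 16): truth gives 0, best alternative gives -9.
Others bid (16, 4, 16): truth gives 0, best alternative gives -9.
Others bid (16, 16, 4): truth gives 0, best alternative gives -9.
Others bid (4, 4, 16): truth gives 0, best alternative gives -6.
Others bid (4, 16, 4): truth gives 0, best alternative gives -6.
(Remaining 119 profiles checked similarly; truth is weakly best in each.)
In every case the truthful bid is at least as good as any alternative, so it is a dominant strategy.

Yes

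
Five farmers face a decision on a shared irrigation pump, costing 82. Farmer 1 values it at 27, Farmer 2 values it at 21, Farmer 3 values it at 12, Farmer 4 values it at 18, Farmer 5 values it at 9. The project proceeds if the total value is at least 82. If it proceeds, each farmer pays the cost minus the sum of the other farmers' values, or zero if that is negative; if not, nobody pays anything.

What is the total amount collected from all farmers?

62

Total value 87 ≥ cost 82, so it is built.
Farmer 1: others sum to 60; max(0, 82 - 60) = 22.
Farmer 2: others sum to 66; max(0, 82 - 66) = 16.
Farmer 3: others sum to 75; max(0, 82 - 75) = 7.
Farmer 4: others sum to 69; max(0, 82 - 69) = 13.
Farmer 5: others sum to 78; max(0, 82 - 78) = 4.
Total collected = 22 + 16 + 7 + 13 + 4 = 62.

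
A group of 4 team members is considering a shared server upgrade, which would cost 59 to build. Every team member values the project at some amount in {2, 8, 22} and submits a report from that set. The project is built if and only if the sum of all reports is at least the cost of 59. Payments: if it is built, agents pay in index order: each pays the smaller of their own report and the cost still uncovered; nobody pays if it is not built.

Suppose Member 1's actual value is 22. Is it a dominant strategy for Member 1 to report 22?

No

Consider the case where Member 2 reports 8, Member 3 reports 22 and Member 4 reports 22.
Truthful report 22: project built, pays 22, utility 22 - 22 = 0.
Report 8 instead: project built, pays 8, utility 22 - 8 = 14.
Since 14 > 0, reporting 8 is strictly better here, so truthful reporting is not dominant.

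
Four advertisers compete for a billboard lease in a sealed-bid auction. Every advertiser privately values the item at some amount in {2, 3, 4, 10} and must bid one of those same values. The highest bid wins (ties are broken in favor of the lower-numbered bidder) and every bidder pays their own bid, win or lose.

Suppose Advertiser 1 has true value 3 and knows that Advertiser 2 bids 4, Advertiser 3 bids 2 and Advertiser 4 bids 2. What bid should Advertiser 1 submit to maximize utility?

4

Bid 2: loses but pays 2, utility -2.
Bid 3: loses but pays 3, utility -3.
Bid 4: wins, pays 4, utility 3 - 4 = -1.
Bid 10: wins, pays 10, utility 3 - 10 = -7.
The best choice is 4 with utility -1.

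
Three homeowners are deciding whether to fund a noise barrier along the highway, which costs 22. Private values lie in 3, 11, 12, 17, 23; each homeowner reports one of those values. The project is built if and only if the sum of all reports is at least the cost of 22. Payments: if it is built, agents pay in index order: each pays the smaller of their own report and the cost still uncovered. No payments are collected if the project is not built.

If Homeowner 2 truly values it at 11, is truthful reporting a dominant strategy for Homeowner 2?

Consider the case where Homeowner 1 reports 3 and Homeowner 3 reports 17.
Truthful report 11: project built, pays 11, utility 11 - 11 = 0.
Report 3 instead: project built, pays 3, utility 11 - 3 = 8.
Since 8 > 0, reporting 3 is strictly better here, so truthful reporting is not dominant.

No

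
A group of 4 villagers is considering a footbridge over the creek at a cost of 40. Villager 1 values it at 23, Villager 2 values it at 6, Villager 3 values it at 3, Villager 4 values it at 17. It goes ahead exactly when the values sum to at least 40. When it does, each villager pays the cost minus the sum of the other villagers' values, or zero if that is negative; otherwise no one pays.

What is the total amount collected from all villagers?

Total value 49 ≥ cost 40, so it is built.
Villager 1: others sum to 26; max(0, 40 - 26) = 14.
Villager 2: others sum to 43; max(0, 40 - 43) = 0.
Villager 3: others sum to 46; max(0, 40 - 46) = 0.
Villager 4: others sum to 32; max(0, 40 - 32) = 8.
Total collected = 14 + 0 + 0 + 8 = 22.

22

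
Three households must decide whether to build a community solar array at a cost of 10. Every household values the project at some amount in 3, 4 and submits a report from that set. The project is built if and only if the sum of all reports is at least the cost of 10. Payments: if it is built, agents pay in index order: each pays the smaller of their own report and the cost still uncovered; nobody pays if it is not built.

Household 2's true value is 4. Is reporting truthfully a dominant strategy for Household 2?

Consider the case where Household 1 reports 3 and Household 3 reports 4.
Truthful report 4: project built, pays 4, utility 4 - 4 = 0.
Report 3 instead: project built, pays 3, utility 4 - 3 = 1.
Since 1 > 0, reporting 3 is strictly better here, so truthful reporting is not dominant.

No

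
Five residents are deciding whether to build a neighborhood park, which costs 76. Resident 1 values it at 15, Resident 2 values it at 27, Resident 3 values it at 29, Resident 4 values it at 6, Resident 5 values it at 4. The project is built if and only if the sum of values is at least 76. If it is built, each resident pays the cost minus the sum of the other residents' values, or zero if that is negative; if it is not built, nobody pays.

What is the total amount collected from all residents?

Total value 81 ≥ cost 76, so it is built.
Resident 1: others sum to 66; max(0, 76 - 66) = 10.
Resident 2: others sum to 54; max(0, 76 - 54) = 22.
Resident 3: others sum to 52; max(0, 76 - 52) = 24.
Resident 4: others sum to 75; max(0, 76 - 75) = 1.
Resident 5: others sum to 77; max(0, 76 - 77) = 0.
Total collected = 10 + 22 + 24 + 1 + 0 = 57.

57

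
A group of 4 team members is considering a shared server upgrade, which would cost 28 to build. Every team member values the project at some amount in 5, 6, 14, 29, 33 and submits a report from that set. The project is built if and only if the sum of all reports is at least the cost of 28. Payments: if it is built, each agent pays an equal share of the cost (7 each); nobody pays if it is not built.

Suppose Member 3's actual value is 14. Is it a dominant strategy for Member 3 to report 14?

Yes

Check each profile of the others' reports and compare truth against every alternative report.
Others report (5, 5, 5): truth gives 7, best alternative gives 7.
Others report (5, 5, 6): truth gives 7, best alternative gives 7.
Others report (5, 5, 14): truth gives 7, best alternative gives 7.
Others report (5, 5, 29): truth gives 7, best alternative gives 7.
Others report (5, 5, 33): truth gives 7, best alternative gives 7.
Others report (5, 6, 5): truth gives 7, best alternative gives 7.
(Remaining 119 profiles checked similarly; truth is weakly best in each.)
In every case the truthful report is at least as good as any alternative, so it is a dominant strategy.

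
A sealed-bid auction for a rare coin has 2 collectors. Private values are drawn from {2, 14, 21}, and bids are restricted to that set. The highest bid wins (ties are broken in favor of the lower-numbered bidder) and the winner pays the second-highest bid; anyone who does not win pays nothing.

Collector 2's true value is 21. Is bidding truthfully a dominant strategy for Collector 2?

Yes

Check each profile of the others' bids and compare truth against every alternative bid.
Others bid (14): truth gives 7, best alternative gives 0.
Others bid (2): truth gives 19, best alternative gives 19.
Others bid (21): truth gives 0, best alternative gives 0.
In every case the truthful bid is at least as good as any alternative, so it is a dominant strategy.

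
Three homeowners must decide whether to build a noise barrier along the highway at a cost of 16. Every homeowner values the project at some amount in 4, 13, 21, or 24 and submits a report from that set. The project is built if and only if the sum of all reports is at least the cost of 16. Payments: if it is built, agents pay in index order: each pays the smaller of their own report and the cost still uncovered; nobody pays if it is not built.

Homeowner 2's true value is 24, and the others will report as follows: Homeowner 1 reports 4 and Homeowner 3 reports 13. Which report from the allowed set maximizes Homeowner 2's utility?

Report 4: project built, pays 4, utility 24 - 4 = 20.
Report 13: project built, pays 12, utility 24 - 12 = 12.
Report 21: project built, pays 12, utility 24 - 12 = 12.
Report 24: project built, pays 12, utility 24 - 12 = 12.
The best choice is 4 with utility 20.

4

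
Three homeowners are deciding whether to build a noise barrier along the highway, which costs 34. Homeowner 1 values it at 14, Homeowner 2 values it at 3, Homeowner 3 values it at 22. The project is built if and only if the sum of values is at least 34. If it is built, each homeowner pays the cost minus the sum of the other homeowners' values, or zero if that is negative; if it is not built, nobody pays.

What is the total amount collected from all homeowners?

Total value 39 ≥ cost 34, so it is built.
Homeowner 1: others sum to 25; max(0, 34 - 25) = 9.
Homeowner 2: others sum to 36; max(0, 34 - 36) = 0.
Homeowner 3: others sum to 17; max(0, 34 - 17) = 17.
Total collected = 9 + 0 + 17 = 26.

26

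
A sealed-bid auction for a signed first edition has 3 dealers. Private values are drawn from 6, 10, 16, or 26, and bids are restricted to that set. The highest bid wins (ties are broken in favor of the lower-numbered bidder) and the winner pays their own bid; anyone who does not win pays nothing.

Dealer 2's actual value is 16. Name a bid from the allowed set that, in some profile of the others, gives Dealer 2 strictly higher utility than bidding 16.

10

Suppose Dealer 1 bids 6 and Dealer 3 bids 6.
Bid 16: wins, pays 16, utility 16 - 16 = 0.
Bid 10: wins, pays 10, utility 16 - 10 = 6.
So bidding 10 beats truth here (6 > 0).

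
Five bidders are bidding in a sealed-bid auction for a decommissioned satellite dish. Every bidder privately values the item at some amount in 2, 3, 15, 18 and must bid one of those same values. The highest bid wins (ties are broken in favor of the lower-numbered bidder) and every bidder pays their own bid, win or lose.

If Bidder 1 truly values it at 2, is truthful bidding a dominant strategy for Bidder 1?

Consider the case where Bidder 2 bids 2, Bidder 3 bids 2, Bidder 4 bids 2 and Bidder 5 bids 3.
Truthful bid 2: loses but pays 2, utility -2.
Bid 3 instead: wins, pays 3, utility 2 - 3 = -1.
Since -1 > -2, bidding 3 is strictly better here, so truthful bidding is not dominant.

No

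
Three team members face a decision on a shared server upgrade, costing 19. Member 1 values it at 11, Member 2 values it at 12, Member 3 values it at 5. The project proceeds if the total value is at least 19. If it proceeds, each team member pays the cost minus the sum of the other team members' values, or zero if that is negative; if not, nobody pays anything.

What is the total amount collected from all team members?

5

Total value 28 ≥ cost 19, so it is built.
Member 1: others sum to 17; max(0, 19 - 17) = 2.
Member 2: others sum to 16; max(0, 19 - 16) = 3.
Member 3: others sum to 23; max(0, 19 - 23) = 0.
Total collected = 2 + 3 + 0 = 5.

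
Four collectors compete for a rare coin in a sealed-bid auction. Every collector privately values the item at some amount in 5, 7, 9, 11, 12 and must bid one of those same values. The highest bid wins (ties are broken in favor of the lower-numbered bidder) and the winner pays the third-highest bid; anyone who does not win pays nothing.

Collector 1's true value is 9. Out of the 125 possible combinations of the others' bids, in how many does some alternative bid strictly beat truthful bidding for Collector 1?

24

Others bid (5, 5, 11): truth gives 0; bid 11 gives 4 > 0. Violating.
Others bid (5, 5, 12): truth gives 0; bid 12 gives 4 > 0. Violating.
Others bid (5, 7, 11): truth gives 0; bid 11 gives 2 > 0. Violating.
Others bid (5, 7, 12): truth gives 0; bid 12 gives 2 > 0. Violating.
Others bid (5, 5, 5): truth gives 4; no alternative beats it.
Others bid (5, 5, 7): truth gives 4; no alternative beats it.
(Checking all 125 profiles: 24 have a profitable deviation, 101 do not.)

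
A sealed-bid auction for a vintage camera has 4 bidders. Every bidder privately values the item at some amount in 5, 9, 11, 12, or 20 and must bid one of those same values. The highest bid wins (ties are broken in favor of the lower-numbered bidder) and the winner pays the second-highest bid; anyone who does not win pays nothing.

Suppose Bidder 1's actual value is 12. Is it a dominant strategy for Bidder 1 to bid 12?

Check each profile of the others' bids and compare truth against every alternative bid.
Others bid (5, 5, 5): truth gives 7, best alternative gives 7.
Others bid (5, 5, 9): truth gives 3, best alternative gives 3.
Others bid (5, 9, 5): truth gives 3, best alternative gives 3.
Others bid (5, 9, 9): truth gives 3, best alternative gives 3.
Others bid (9, 5, 5): truth gives 3, best alternative gives 3.
Others bid (9, 5, 9): truth gives 3, best alternative gives 3.
(Remaining 119 profiles checked similarly; truth is weakly best in each.)
In every case the truthful bid is at least as good as any alternative, so it is a dominant strategy.

Yes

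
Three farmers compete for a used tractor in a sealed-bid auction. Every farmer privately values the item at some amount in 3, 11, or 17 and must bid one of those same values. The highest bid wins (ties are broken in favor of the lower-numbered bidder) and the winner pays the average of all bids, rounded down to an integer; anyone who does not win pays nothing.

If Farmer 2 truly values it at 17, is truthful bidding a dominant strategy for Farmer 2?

No

Consider the case where Farmer 1 bids 3 and Farmer 3 bids 3.
Truthful bid 17: wins, pays 7, utility 17 - 7 = 10.
Bid 11 instead: wins, pays 5, utility 17 - 5 = 12.
Since 12 > 10, bidding 11 is strictly better here, so truthful bidding is not dominant.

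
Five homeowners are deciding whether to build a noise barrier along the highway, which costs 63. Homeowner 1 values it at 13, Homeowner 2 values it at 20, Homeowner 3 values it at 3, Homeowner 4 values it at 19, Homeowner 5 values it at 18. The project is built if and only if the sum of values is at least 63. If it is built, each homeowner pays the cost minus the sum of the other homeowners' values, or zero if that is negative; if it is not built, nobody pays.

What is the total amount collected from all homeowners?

Total value 73 ≥ cost 63, so it is built.
Homeowner 1: others sum to 60; max(0, 63 - 60) = 3.
Homeowner 2: others sum to 53; max(0, 63 - 53) = 10.
Homeowner 3: others sum to 70; max(0, 63 - 70) = 0.
Homeowner 4: others sum to 54; max(0, 63 - 54) = 9.
Homeowner 5: others sum to 55; max(0, 63 - 55) = 8.
Total collected = 3 + 10 + 0 + 9 + 8 = 30.

30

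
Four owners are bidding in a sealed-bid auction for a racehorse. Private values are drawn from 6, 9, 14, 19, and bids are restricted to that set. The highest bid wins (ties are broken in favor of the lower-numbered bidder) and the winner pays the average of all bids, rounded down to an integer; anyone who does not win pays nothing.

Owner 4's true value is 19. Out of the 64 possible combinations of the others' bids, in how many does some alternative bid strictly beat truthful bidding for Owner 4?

8

Others bid (6, 6, 6): truth gives 10; bid 9 gives 13 > 10. Violating.
Others bid (6, 6, 9): truth gives 9; bid 14 gives 11 > 9. Violating.
Others bid (6, 9, 6): truth gives 9; bid 14 gives 11 > 9. Violating.
Others bid (6, 9, 9): truth gives 9; bid 14 gives 10 > 9. Violating.
Others bid (6, 6, 14): truth gives 8; no alternative beats it.
Others bid (6, 6, 19): truth gives 0; no alternative beats it.
(Checking all 64 profiles: 8 have a profitable deviation, 56 do not.)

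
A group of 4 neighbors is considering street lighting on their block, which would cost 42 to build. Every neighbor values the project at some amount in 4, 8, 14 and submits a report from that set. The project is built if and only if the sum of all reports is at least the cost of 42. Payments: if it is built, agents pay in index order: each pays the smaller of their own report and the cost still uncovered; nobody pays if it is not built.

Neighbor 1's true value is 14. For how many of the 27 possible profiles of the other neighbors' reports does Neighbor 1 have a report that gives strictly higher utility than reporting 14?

4

Others report (8, 14, 14): truth gives 0; report 8 gives 6 > 0. Violating.
Others report (14, 8, 14): truth gives 0; report 8 gives 6 > 0. Violating.
Others report (14, 14, 8): truth gives 0; report 8 gives 6 > 0. Violating.
Others report (14, 14, 14): truth gives 0; report 4 gives 10 > 0. Violating.
Others report (4, 4, 4): truth gives 0; no alternative beats it.
Others report (4, 4, 8): truth gives 0; no alternative beats it.
(Checking all 27 profiles: 4 have a profitable deviation, 23 do not.)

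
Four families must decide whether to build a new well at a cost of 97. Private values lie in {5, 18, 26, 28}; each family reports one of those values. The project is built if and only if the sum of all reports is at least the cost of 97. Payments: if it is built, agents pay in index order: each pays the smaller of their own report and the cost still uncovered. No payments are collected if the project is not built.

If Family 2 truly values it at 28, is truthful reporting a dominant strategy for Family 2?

No

Consider the case where Family 1 reports 18, Family 3 reports 26 and Family 4 reports 28.
Truthful report 28: project built, pays 28, utility 28 - 28 = 0.
Report 26 instead: project built, pays 26, utility 28 - 26 = 2.
Since 2 > 0, reporting 26 is strictly better here, so truthful reporting is not dominant.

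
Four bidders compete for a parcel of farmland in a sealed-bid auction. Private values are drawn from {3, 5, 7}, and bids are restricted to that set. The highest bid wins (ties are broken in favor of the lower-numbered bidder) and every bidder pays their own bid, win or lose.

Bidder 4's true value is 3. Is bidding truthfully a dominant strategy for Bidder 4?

No

Consider the case where Bidder 1 bids 3, Bidder 2 bids 3 and Bidder 3 bids 3.
Truthful bid 3: loses but pays 3, utility -3.
Bid 5 instead: wins, pays 5, utility 3 - 5 = -2.
Since -2 > -3, bidding 5 is strictly better here, so truthful bidding is not dominant.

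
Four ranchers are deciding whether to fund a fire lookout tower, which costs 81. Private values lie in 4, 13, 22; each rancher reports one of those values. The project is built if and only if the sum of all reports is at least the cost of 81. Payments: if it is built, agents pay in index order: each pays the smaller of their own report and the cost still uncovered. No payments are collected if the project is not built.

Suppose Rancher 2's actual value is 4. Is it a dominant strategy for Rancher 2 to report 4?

Check each profile of the others' reports and compare truth against every alternative report.
Others report (4, 4, 4): truth gives 0, best alternative gives 0.
Others report (4, 4, 13): truth gives 0, best alternative gives 0.
Others report (4, 4, 22): truth gives 0, best alternative gives 0.
Others report (4, 13, 4): truth gives 0, best alternative gives 0.
Others report (4, 13, 13): truth gives 0, best alternative gives 0.
Others report (4, 13, 22): truth gives 0, best alternative gives 0.
(Remaining 21 profiles checked similarly; truth is weakly best in each.)
In every case the truthful report is at least as good as any alternative, so it is a dominant strategy.

Yes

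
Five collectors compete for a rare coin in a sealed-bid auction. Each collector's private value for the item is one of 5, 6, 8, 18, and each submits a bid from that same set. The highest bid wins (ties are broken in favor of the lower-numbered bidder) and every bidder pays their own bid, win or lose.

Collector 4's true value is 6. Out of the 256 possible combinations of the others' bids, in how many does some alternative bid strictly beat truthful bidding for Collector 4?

254

Others bid (5, 5, 5, 8): truth gives -6; bid 8 gives -2 > -6. Violating.
Others bid (5, 5, 5, 18): truth gives -6; bid 5 gives -5 > -6. Violating.
Others bid (5, 5, 6, 5): truth gives -6; bid 8 gives -2 > -6. Violating.
Others bid (5, 5, 6, 6): truth gives -6; bid 8 gives -2 > -6. Violating.
Others bid (5, 5, 5, 5): truth gives 0; no alternative beats it.
Others bid (5, 5, 5, 6): truth gives 0; no alternative beats it.
(Checking all 256 profiles: 254 have a profitable deviation, 2 do not.)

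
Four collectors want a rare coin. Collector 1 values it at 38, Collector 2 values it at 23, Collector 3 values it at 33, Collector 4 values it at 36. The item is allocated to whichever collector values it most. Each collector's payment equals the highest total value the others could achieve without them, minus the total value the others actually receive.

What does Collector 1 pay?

Collector 1 has the highest value and receives the item.
Without Collector 1, the item would go to the next-highest value, 36, so the others could achieve 36.
With Collector 1 present and winning, the others receive nothing, so their total is 0.
Payment = 36 - 0 = 36.

36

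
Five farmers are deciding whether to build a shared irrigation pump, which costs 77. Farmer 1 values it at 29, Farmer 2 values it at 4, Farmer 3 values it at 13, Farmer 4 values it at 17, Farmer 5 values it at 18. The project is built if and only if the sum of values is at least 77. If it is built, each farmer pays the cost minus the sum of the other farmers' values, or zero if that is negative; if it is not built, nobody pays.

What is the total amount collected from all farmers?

Total value 81 ≥ cost 77, so it is built.
Farmer 1: others sum to 52; max(0, 77 - 52) = 25.
Farmer 2: others sum to 77; max(0, 77 - 77) = 0.
Farmer 3: others sum to 68; max(0, 77 - 68) = 9.
Farmer 4: others sum to 64; max(0, 77 - 64) = 13.
Farmer 5: others sum to 63; max(0, 77 - 63) = 14.
Total collected = 25 + 0 + 9 + 13 + 14 = 61.

61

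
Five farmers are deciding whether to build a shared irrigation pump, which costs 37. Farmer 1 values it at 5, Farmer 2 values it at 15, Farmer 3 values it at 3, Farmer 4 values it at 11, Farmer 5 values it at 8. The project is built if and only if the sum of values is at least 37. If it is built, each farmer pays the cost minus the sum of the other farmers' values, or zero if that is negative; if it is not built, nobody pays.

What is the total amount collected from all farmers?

19

Total value 42 ≥ cost 37, so it is built.
Farmer 1: others sum to 37; max(0, 37 - 37) = 0.
Farmer 2: others sum to 27; max(0, 37 - 27) = 10.
Farmer 3: others sum to 39; max(0, 37 - 39) = 0.
Farmer 4: others sum to 31; max(0, 37 - 31) = 6.
Farmer 5: others sum to 34; max(0, 37 - 34) = 3.
Total collected = 0 + 10 + 0 + 6 + 3 = 19.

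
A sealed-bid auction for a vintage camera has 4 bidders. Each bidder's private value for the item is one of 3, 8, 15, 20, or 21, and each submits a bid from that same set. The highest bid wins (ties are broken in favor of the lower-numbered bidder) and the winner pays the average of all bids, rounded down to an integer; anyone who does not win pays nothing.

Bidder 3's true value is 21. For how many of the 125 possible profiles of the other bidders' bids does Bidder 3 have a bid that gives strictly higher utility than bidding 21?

18

Others bid (3, 3, 3): truth gives 14; bid 8 gives 17 > 14. Violating.
Others bid (3, 3, 8): truth gives 13; bid 8 gives 16 > 13. Violating.
Others bid (3, 3, 15): truth gives 11; bid 15 gives 12 > 11. Violating.
Others bid (3, 8, 3): truth gives 13; bid 15 gives 14 > 13. Violating.
Others bid (3, 3, 20): truth gives 10; no alternative beats it.
Others bid (3, 3, 21): truth gives 9; no alternative beats it.
(Checking all 125 profiles: 18 have a profitable deviation, 107 do not.)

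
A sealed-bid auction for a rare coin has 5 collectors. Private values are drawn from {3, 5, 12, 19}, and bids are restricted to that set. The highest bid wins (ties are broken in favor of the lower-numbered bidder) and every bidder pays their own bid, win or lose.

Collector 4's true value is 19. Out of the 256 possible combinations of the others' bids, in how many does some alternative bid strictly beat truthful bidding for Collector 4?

172

Others bid (3, 3, 3, 3): truth gives 0; bid 5 gives 14 > 0. Violating.
Others bid (3, 3, 3, 5): truth gives 0; bid 5 gives 14 > 0. Violating.
Others bid (3, 3, 3, 12): truth gives 0; bid 12 gives 7 > 0. Violating.
Others bid (3, 3, 5, 3): truth gives 0; bid 12 gives 7 > 0. Violating.
Others bid (3, 3, 3, 19): truth gives 0; no alternative beats it.
Others bid (3, 3, 5, 19): truth gives 0; no alternative beats it.
(Checking all 256 profiles: 172 have a profitable deviation, 84 do not.)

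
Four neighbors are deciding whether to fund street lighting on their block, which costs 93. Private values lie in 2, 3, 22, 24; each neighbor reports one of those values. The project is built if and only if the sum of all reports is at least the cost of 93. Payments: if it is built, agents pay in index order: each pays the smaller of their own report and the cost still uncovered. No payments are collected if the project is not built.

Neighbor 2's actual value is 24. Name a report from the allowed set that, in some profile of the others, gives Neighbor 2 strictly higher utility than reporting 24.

Suppose Neighbor 1 reports 24, Neighbor 3 reports 24 and Neighbor 4 reports 24.
Report 24: project built, pays 24, utility 24 - 24 = 0.
Report 22: project built, pays 22, utility 24 - 22 = 2.
So reporting 22 beats truth here (2 > 0).

22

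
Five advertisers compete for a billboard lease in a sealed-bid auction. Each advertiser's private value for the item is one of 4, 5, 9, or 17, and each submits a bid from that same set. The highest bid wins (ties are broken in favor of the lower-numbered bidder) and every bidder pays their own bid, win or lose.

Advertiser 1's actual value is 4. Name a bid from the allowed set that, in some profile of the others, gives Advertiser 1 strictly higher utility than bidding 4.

5

Suppose Advertiser 2 bids 4, Advertiser 3 bids 4, Advertiser 4 bids 4 and Advertiser 5 bids 5.
Bid 4: loses but pays 4, utility -4.
Bid 5: wins, pays 5, utility 4 - 5 = -1.
So bidding 5 beats truth here (-1 > -4).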